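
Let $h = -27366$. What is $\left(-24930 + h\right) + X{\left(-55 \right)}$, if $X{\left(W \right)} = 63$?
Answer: $-52233$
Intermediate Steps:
$\left(-24930 + h\right) + X{\left(-55 \right)} = \left(-24930 - 27366\right) + 63 = -52296 + 63 = -52233$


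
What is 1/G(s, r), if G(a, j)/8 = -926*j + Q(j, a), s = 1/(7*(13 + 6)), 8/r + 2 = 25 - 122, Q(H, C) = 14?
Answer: 99/70352 ≈ 0.0014072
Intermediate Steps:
r = -8/99 (r = 8/(-2 + (25 - 122)) = 8/(-2 - 97) = 8/(-99) = 8*(-1/99) = -8/99 ≈ -0.080808)
s = 1/133 (s = 1/(7*19) = 1/133 ≈ 0.0075188)
G(a, j) = 112 - 7408*j (G(a, j) = 8*(-926*j + 14) = 8*(14 - 926*j) = 112 - 7408*j)
1/G(s, r) = 1/(112 - 7408*(-8/99)) = 1/(112 + 59264/99) = 1/(70352/99) = 99/70352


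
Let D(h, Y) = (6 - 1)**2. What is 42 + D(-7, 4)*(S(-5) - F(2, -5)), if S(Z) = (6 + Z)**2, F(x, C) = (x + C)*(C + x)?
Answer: -158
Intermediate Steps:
F(x, C) = (C + x)**2 (F(x, C) = (C + x)*(C + x) = (C + x)**2)
D(h, Y) = 25 (D(h, Y) = 5**2 = 25)
42 + D(-7, 4)*(S(-5) - F(2, -5)) = 42 + 25*((6 - 5)**2 - (-5 + 2)**2) = 42 + 25*(1**2 - 1*(-3)**2) = 42 + 25*(1 - 1*9) = 42 + 25*(1 - 9) = 42 + 25*(-8) = 42 - 200 = -158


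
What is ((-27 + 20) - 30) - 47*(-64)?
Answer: 2971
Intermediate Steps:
((-27 + 20) - 30) - 47*(-64) = (-7 - 30) + 3008 = -37 + 3008 = 2971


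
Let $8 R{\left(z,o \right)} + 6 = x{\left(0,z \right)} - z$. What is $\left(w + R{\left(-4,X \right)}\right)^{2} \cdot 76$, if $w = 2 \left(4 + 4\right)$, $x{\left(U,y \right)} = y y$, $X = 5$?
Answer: $\frac{95779}{4} \approx 23945.0$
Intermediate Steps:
$x{\left(U,y \right)} = y^{2}$
$R{\left(z,o \right)} = - \frac{3}{4} - \frac{z}{8} + \frac{z^{2}}{8}$ ($R{\left(z,o \right)} = - \frac{3}{4} + \frac{z^{2} - z}{8} = - \frac{3}{4} + \left(- \frac{z}{8} + \frac{z^{2}}{8}\right) = - \frac{3}{4} - \frac{z}{8} + \frac{z^{2}}{8}$)
$w = 16$ ($w = 2 \cdot 8 = 16$)
$\left(w + R{\left(-4,X \right)}\right)^{2} \cdot 76 = \left(16 - \left(\frac{1}{4} - 2\right)\right)^{2} \cdot 76 = \left(16 + \left(- \frac{3}{4} + \frac{1}{2} + \frac{1}{8} \cdot 16\right)\right)^{2} \cdot 76 = \left(16 + \left(- \frac{3}{4} + \frac{1}{2} + 2\right)\right)^{2} \cdot 76 = \left(16 + \frac{7}{4}\right)^{2} \cdot 76 = \left(\frac{71}{4}\right)^{2} \cdot 76 = \frac{5041}{16} \cdot 76 = \frac{95779}{4}$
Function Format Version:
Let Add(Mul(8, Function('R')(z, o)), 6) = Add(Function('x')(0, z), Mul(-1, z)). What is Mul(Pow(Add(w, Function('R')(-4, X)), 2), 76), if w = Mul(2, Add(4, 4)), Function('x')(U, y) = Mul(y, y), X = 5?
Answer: Rational(95779, 4) ≈ 23945.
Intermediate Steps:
Function('x')(U, y) = Pow(y, 2)
Function('R')(z, o) = Add(Rational(-3, 4), Mul(Rational(-1, 8), z), Mul(Rational(1, 8), Pow(z, 2))) (Function('R')(z, o) = Add(Rational(-3, 4), Mul(Rational(1, 8), Add(Pow(z, 2), Mul(-1, z)))) = Add(Rational(-3, 4), Add(Mul(Rational(-1, 8), z), Mul(Rational(1, 8), Pow(z, 2)))) = Add(Rational(-3, 4), Mul(Rational(-1, 8), z), Mul(Rational(1, 8), Pow(z, 2))))
w = 16 (w = Mul(2, 8) = 16)
Mul(Pow(Add(w, Function('R')(-4, X)), 2), 76) = Mul(Pow(Add(16, Add(Rational(-3, 4), Mul(Rational(-1, 8), -4), Mul(Rational(1, 8), Pow(-4, 2)))), 2), 76) = Mul(Pow(Add(16, Add(Rational(-3, 4), Rational(1, 2), Mul(Rational(1, 8), 16))), 2), 76) = Mul(Pow(Add(16, Add(Rational(-3, 4), Rational(1, 2), 2)), 2), 76) = Mul(Pow(Add(16, Rational(7, 4)), 2), 76) = Mul(Pow(Rational(71, 4), 2), 76) = Mul(Rational(5041, 16), 76) = Rational(95779, 4)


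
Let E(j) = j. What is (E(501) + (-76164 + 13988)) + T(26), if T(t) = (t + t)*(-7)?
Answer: -62039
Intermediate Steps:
T(t) = -14*t (T(t) = (2*t)*(-7) = -14*t)
(E(501) + (-76164 + 13988)) + T(26) = (501 + (-76164 + 13988)) - 14*26 = (501 - 62176) - 364 = -61675 - 364 = -62039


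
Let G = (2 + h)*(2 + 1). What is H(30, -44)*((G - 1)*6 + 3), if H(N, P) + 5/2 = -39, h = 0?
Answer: -2739/2 ≈ -1369.5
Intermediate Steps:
G = 6 (G = (2 + 0)*(2 + 1) = 2*3 = 6)
H(N, P) = -83/2 (H(N, P) = -5/2 - 39 = -83/2)
H(30, -44)*((G - 1)*6 + 3) = -83*((6 - 1)*6 + 3)/2 = -83*(5*6 + 3)/2 = -83*(30 + 3)/2 = -83/2*33 = -2739/2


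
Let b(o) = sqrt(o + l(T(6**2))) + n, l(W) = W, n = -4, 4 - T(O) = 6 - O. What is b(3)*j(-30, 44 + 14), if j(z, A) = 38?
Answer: -152 + 38*sqrt(37) ≈ 79.145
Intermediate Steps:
T(O) = -2 + O (T(O) = 4 - (6 - O) = 4 + (-6 + O) = -2 + O)
b(o) = -4 + sqrt(34 + o) (b(o) = sqrt(o + (-2 + 6**2)) - 4 = sqrt(o + (-2 + 36)) - 4 = sqrt(o + 34) - 4 = sqrt(34 + o) - 4 = -4 + sqrt(34 + o))
b(3)*j(-30, 44 + 14) = (-4 + sqrt(34 + 3))*38 = (-4 + sqrt(37))*38 = -152 + 38*sqrt(37)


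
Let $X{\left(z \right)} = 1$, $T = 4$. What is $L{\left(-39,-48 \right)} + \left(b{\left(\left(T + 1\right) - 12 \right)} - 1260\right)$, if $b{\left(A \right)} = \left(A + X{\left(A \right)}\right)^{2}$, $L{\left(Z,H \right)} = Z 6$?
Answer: $-1458$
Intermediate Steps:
$L{\left(Z,H \right)} = 6 Z$
$b{\left(A \right)} = \left(1 + A\right)^{2}$ ($b{\left(A \right)} = \left(A + 1\right)^{2} = \left(1 + A\right)^{2}$)
$L{\left(-39,-48 \right)} + \left(b{\left(\left(T + 1\right) - 12 \right)} - 1260\right) = 6 \left(-39\right) - \left(1260 - \left(1 + \left(\left(4 + 1\right) - 12\right)\right)^{2}\right) = -234 - \left(1260 - \left(1 + \left(5 - 12\right)\right)^{2}\right) = -234 - \left(1260 - \left(1 - 7\right)^{2}\right) = -234 - \left(1260 - \left(-6\right)^{2}\right) = -234 + \left(36 - 1260\right) = -234 - 1224 = -1458$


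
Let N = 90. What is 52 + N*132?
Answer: 11932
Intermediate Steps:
52 + N*132 = 52 + 90*132 = 52 + 11880 = 11932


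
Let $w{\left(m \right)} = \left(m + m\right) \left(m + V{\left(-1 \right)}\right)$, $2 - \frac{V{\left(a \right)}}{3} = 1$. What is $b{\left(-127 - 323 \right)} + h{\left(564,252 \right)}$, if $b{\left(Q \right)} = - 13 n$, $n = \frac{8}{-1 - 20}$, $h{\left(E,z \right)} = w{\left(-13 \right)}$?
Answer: $\frac{5564}{21} \approx 264.95$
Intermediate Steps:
$V{\left(a \right)} = 3$ ($V{\left(a \right)} = 6 - 3 = 3$)
$w{\left(m \right)} = 2 m \left(3 + m\right)$ ($w{\left(m \right)} = \left(m + m\right) \left(m + 3\right) = 2 m \left(3 + m\right)$)
$h{\left(E,z \right)} = 260$ ($h{\left(E,z \right)} = 2 \left(-13\right) \left(3 - 13\right) = 2 \left(-13\right) \left(-10\right) = 260$)
$n = - \frac{8}{21}$ ($n = \frac{8}{-1 - 20} = \frac{8}{-21} = 8 \left(- \frac{1}{21}\right) = - \frac{8}{21} \approx -0.38095$)
$b{\left(Q \right)} = \frac{104}{21}$ ($b{\left(Q \right)} = \left(-13\right) \left(- \frac{8}{21}\right) = \frac{104}{21}$)
$b{\left(-127 - 323 \right)} + h{\left(564,252 \right)} = \frac{104}{21} + 260 = \frac{5564}{21}$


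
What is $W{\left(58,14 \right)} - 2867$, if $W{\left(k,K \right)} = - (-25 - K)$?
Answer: $-2828$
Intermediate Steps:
$W{\left(k,K \right)} = 25 + K$
$W{\left(58,14 \right)} - 2867 = \left(25 + 14\right) - 2867 = 39 - 2867 = -2828$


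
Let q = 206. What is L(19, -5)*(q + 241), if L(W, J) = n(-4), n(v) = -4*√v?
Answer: -3576*I ≈ -3576.0*I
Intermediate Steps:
L(W, J) = -8*I
L(19, -5)*(q + 241) = (-8*I)*(206 + 241) = -8*I*447 = -3576*I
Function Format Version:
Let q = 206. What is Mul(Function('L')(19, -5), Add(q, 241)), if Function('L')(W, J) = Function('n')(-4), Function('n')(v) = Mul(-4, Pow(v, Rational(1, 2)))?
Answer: Mul(-3576, I) ≈ Mul(-3576.0, I)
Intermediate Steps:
Function('L')(W, J) = Mul(-8, I) (Function('L')(W, J) = Mul(-4, Pow(-4, Rational(1, 2))) = Mul(-4, Mul(2, I)) = Mul(-8, I))
Mul(Function('L')(19, -5), Add(q, 241)) = Mul(Mul(-8, I), Add(206, 241)) = Mul(Mul(-8, I), 447) = Mul(-3576, I)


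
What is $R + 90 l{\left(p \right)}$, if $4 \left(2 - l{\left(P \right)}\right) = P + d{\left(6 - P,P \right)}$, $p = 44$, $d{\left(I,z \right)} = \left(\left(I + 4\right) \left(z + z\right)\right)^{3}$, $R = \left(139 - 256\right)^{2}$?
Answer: $602652961359$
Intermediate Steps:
$R = 13689$ ($R = \left(-117\right)^{2} = 13689$)
$d{\left(I,z \right)} = 8 z^{3} \left(4 + I\right)^{3}$ ($d{\left(I,z \right)} = \left(\left(4 + I\right) 2 z\right)^{3} = \left(2 z \left(4 + I\right)\right)^{3} = 8 z^{3} \left(4 + I\right)^{3}$)
$l{\left(P \right)} = 2 - \frac{P}{4} - 2 P^{3} \left(10 - P\right)^{3}$ ($l{\left(P \right)} = 2 - \frac{P + 8 P^{3} \left(4 - \left(-6 + P\right)\right)^{3}}{4} = 2 - \frac{P + 8 P^{3} \left(10 - P\right)^{3}}{4} = 2 - \left(\frac{P}{4} + 2 P^{3} \left(10 - P\right)^{3}\right) = 2 - \frac{P}{4} - 2 P^{3} \left(10 - P\right)^{3}$)
$R + 90 l{\left(p \right)} = 13689 + 90 \left(2 - 11 + 2 \cdot 44^{3} \left(-10 + 44\right)^{3}\right) = 13689 + 90 \left(2 - 11 + 2 \cdot 85184 \cdot 34^{3}\right) = 13689 + 90 \left(2 - 11 + 2 \cdot 85184 \cdot 39304\right) = 13689 + 90 \left(2 - 11 + 6696143872\right) = 13689 + 90 \cdot 6696143863 = 13689 + 602652947670 = 602652961359$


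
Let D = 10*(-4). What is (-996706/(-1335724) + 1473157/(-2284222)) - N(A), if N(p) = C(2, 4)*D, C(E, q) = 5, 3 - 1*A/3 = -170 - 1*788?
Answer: 4489169087924/22434486373 ≈ 200.10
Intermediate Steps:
A = 2883 (A = 9 - 3*(-170 - 1*788) = 9 - 3*(-170 - 788) = 9 - 3*(-958) = 9 + 2874 = 2883)
D = -40
N(p) = -200 (N(p) = 5*(-40) = -200)
(-996706/(-1335724) + 1473157/(-2284222)) - N(A) = (-996706/(-1335724) + 1473157/(-2284222)) - 1*(-200) = (-996706*(-1/1335724) + 1473157*(-1/2284222)) + 200 = (498353/667862 - 1473157/2284222) + 200 = 2271813324/22434486373 + 200 = 4489169087924/22434486373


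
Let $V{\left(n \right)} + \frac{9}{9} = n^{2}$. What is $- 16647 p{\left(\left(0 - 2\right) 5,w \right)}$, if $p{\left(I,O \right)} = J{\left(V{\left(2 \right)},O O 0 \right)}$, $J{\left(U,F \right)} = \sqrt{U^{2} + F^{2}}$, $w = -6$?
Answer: $-49941$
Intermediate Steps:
$V{\left(n \right)} = -1 + n^{2}$
$J{\left(U,F \right)} = \sqrt{F^{2} + U^{2}}$
$p{\left(I,O \right)} = 3$ ($p{\left(I,O \right)} = \sqrt{\left(O O 0\right)^{2} + \left(-1 + 2^{2}\right)^{2}} = \sqrt{\left(O^{2} \cdot 0\right)^{2} + \left(-1 + 4\right)^{2}} = \sqrt{0^{2} + 3^{2}} = \sqrt{0 + 9} = \sqrt{9} = 3$)
$- 16647 p{\left(\left(0 - 2\right) 5,w \right)} = \left(-16647\right) 3 = -49941$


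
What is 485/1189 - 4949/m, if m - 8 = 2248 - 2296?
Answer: 5903761/47560 ≈ 124.13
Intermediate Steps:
m = -40 (m = 8 + (2248 - 2296) = 8 - 48 = -40)
485/1189 - 4949/m = 485/1189 - 4949/(-40) = 485*(1/1189) - 4949*(-1/40) = 485/1189 + 4949/40 = 5903761/47560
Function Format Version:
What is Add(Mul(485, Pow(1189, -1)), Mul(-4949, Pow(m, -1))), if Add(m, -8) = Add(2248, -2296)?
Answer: Rational(5903761, 47560) ≈ 124.13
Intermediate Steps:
m = -40 (m = Add(8, Add(2248, -2296)) = Add(8, -48) = -40)
Add(Mul(485, Pow(1189, -1)), Mul(-4949, Pow(m, -1))) = Add(Mul(485, Pow(1189, -1)), Mul(-4949, Pow(-40, -1))) = Add(Mul(485, Rational(1, 1189)), Mul(-4949, Rational(-1, 40))) = Add(Rational(485, 1189), Rational(4949, 40)) = Rational(5903761, 47560)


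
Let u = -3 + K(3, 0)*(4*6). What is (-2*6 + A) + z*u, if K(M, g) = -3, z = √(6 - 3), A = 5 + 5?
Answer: -2 - 75*√3 ≈ -131.90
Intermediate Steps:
A = 10
z = √3 ≈ 1.7320
u = -75 (u = -3 - 12*6 = -3 - 3*24 = -3 - 72 = -75)
(-2*6 + A) + z*u = (-2*6 + 10) + √3*(-75) = (-12 + 10) - 75*√3 = -2 - 75*√3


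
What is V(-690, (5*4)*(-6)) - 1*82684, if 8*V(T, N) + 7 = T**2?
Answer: -185379/8 ≈ -23172.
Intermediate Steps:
V(T, N) = -7/8 + T**2/8
V(-690, (5*4)*(-6)) - 1*82684 = (-7/8 + (1/8)*(-690)**2) - 1*82684 = (-7/8 + (1/8)*476100) - 82684 = (-7/8 + 119025/2) - 82684 = 476093/8 - 82684 = -185379/8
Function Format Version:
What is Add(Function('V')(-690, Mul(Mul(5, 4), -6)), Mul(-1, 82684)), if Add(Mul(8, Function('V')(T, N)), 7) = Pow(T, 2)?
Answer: Rational(-185379, 8) ≈ -23172.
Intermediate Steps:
Function('V')(T, N) = Add(Rational(-7, 8), Mul(Rational(1, 8), Pow(T, 2)))
Add(Function('V')(-690, Mul(Mul(5, 4), -6)), Mul(-1, 82684)) = Add(Add(Rational(-7, 8), Mul(Rational(1, 8), Pow(-690, 2))), Mul(-1, 82684)) = Add(Add(Rational(-7, 8), Mul(Rational(1, 8), 476100)), -82684) = Add(Add(Rational(-7, 8), Rational(119025, 2)), -82684) = Add(Rational(476093, 8), -82684) = Rational(-185379, 8)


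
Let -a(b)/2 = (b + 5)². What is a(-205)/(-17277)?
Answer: 80000/17277 ≈ 4.6304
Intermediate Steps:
a(b) = -2*(5 + b)² (a(b) = -2*(b + 5)² = -2*(5 + b)²)
a(-205)/(-17277) = -2*(5 - 205)²/(-17277) = -2*(-200)²*(-1/17277) = -2*40000*(-1/17277) = -80000*(-1/17277) = 80000/17277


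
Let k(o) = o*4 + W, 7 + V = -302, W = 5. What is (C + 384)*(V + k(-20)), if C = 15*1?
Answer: -153216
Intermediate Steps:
V = -309 (V = -7 - 302 = -309)
k(o) = 5 + 4*o (k(o) = o*4 + 5 = 4*o + 5 = 5 + 4*o)
C = 15
(C + 384)*(V + k(-20)) = (15 + 384)*(-309 + (5 + 4*(-20))) = 399*(-309 + (5 - 80)) = 399*(-309 - 75) = 399*(-384) = -153216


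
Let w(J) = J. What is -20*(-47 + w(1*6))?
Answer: 820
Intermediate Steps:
-20*(-47 + w(1*6)) = -20*(-47 + 1*6) = -20*(-47 + 6) = -20*(-41) = 820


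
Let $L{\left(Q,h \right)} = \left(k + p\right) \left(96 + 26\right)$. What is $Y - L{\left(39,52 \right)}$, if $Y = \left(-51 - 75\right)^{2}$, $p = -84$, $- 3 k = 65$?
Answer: $\frac{86302}{3} \approx 28767.0$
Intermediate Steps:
$k = - \frac{65}{3}$ ($k = \left(- \frac{1}{3}\right) 65 = - \frac{65}{3} \approx -21.667$)
$L{\left(Q,h \right)} = - \frac{38674}{3}$ ($L{\left(Q,h \right)} = \left(- \frac{65}{3} - 84\right) \left(96 + 26\right) = \left(- \frac{317}{3}\right) 122 = - \frac{38674}{3}$)
$Y = 15876$ ($Y = \left(-126\right)^{2} = 15876$)
$Y - L{\left(39,52 \right)} = 15876 - - \frac{38674}{3} = 15876 + \frac{38674}{3} = \frac{86302}{3}$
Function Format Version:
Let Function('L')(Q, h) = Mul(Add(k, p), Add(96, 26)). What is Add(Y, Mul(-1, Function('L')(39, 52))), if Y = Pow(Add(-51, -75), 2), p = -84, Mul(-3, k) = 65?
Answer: Rational(86302, 3) ≈ 28767.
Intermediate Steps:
k = Rational(-65, 3) (k = Mul(Rational(-1, 3), 65) = Rational(-65, 3) ≈ -21.667)
Function('L')(Q, h) = Rational(-38674, 3) (Function('L')(Q, h) = Mul(Add(Rational(-65, 3), -84), Add(96, 26)) = Mul(Rational(-317, 3), 122) = Rational(-38674, 3))
Y = 15876 (Y = Pow(-126, 2) = 15876)
Add(Y, Mul(-1, Function('L')(39, 52))) = Add(15876, Mul(-1, Rational(-38674, 3))) = Add(15876, Rational(38674, 3)) = Rational(86302, 3)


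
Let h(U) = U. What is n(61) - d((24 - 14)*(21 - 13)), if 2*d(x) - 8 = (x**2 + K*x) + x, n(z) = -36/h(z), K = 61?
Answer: -346760/61 ≈ -5684.6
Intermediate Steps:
n(z) = -36/z
d(x) = 4 + x**2/2 + 31*x (d(x) = 4 + ((x**2 + 61*x) + x)/2 = 4 + (x**2 + 62*x)/2 = 4 + (x**2/2 + 31*x) = 4 + x**2/2 + 31*x)
n(61) - d((24 - 14)*(21 - 13)) = -36/61 - (4 + ((24 - 14)*(21 - 13))**2/2 + 31*((24 - 14)*(21 - 13))) = -36*1/61 - (4 + (10*8)**2/2 + 31*(10*8)) = -36/61 - (4 + (1/2)*80**2 + 31*80) = -36/61 - (4 + (1/2)*6400 + 2480) = -36/61 - (4 + 3200 + 2480) = -36/61 - 1*5684 = -36/61 - 5684 = -346760/61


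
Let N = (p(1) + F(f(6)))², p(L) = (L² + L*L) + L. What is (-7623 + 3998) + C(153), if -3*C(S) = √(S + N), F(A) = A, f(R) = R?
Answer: -3625 - √26 ≈ -3630.1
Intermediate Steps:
p(L) = L + 2*L² (p(L) = (L² + L²) + L = 2*L² + L = L + 2*L²)
N = 81 (N = (1*(1 + 2*1) + 6)² = (1*(1 + 2) + 6)² = (1*3 + 6)² = (3 + 6)² = 9² = 81)
C(S) = -√(81 + S)/3 (C(S) = -√(S + 81)/3 = -√(81 + S)/3)
(-7623 + 3998) + C(153) = (-7623 + 3998) - √(81 + 153)/3 = -3625 - √26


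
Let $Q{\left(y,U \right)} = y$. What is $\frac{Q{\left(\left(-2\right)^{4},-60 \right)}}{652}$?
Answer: $\frac{4}{163} \approx 0.02454$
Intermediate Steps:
$\frac{Q{\left(\left(-2\right)^{4},-60 \right)}}{652} = \frac{\left(-2\right)^{4}}{652} = 16 \cdot \frac{1}{652} = \frac{4}{163}$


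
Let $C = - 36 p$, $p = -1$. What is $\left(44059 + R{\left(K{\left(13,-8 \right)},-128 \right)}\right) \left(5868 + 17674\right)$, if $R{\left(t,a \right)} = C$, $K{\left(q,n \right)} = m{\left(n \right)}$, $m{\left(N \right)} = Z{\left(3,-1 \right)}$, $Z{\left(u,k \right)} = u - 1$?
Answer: $1038084490$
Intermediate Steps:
$Z{\left(u,k \right)} = -1 + u$
$m{\left(N \right)} = 2$ ($m{\left(N \right)} = -1 + 3 = 2$)
$K{\left(q,n \right)} = 2$
$C = 36$ ($C = \left(-36\right) \left(-1\right) = 36$)
$R{\left(t,a \right)} = 36$
$\left(44059 + R{\left(K{\left(13,-8 \right)},-128 \right)}\right) \left(5868 + 17674\right) = \left(44059 + 36\right) \left(5868 + 17674\right) = 44095 \cdot 23542 = 1038084490$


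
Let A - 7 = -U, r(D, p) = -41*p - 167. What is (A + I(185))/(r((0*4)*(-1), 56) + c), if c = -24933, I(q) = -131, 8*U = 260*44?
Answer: 259/4566 ≈ 0.056724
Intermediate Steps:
U = 1430 (U = (260*44)/8 = (⅛)*11440 = 1430)
r(D, p) = -167 - 41*p
A = -1423 (A = 7 - 1*1430 = 7 - 1430 = -1423)
(A + I(185))/(r((0*4)*(-1), 56) + c) = (-1423 - 131)/((-167 - 41*56) - 24933) = -1554/((-167 - 2296) - 24933) = -1554/(-2463 - 24933) = -1554/(-27396) = -1554*(-1/27396) = 259/4566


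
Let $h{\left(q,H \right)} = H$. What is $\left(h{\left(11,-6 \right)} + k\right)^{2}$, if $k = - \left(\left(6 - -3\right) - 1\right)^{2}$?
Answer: $4900$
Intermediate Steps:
$k = -64$ ($k = - \left(\left(6 + 3\right) - 1\right)^{2} = - \left(9 - 1\right)^{2} = - 8^{2} = \left(-1\right) 64 = -64$)
$\left(h{\left(11,-6 \right)} + k\right)^{2} = \left(-6 - 64\right)^{2} = \left(-70\right)^{2} = 4900$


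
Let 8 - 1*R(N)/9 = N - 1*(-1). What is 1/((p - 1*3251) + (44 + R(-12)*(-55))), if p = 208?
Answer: -1/12404 ≈ -8.0619e-5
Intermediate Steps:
R(N) = 63 - 9*N (R(N) = 72 - 9*(N - 1*(-1)) = 72 - 9*(N + 1) = 72 - 9*(1 + N) = 72 + (-9 - 9*N) = 63 - 9*N)
1/((p - 1*3251) + (44 + R(-12)*(-55))) = 1/((208 - 1*3251) + (44 + (63 - 9*(-12))*(-55))) = 1/((208 - 3251) + (44 + (63 + 108)*(-55))) = 1/(-3043 + (44 + 171*(-55))) = 1/(-3043 + (44 - 9405)) = 1/(-3043 - 9361) = 1/(-12404) = -1/12404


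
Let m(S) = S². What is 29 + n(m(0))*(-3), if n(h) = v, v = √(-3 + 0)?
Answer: 29 - 3*I*√3 ≈ 29.0 - 5.1962*I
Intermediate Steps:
v = I*√3 (v = √(-3) = I*√3 ≈ 1.732*I)
n(h) = I*√3
29 + n(m(0))*(-3) = 29 + (I*√3)*(-3) = 29 - 3*I*√3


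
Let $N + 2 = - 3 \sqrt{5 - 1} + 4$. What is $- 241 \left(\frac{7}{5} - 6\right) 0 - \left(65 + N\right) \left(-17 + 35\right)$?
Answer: $-1098$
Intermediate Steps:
$N = -4$ ($N = -2 + \left(- 3 \sqrt{5 - 1} + 4\right) = -2 + \left(- 3 \sqrt{4} + 4\right) = -2 + \left(\left(-3\right) 2 + 4\right) = -2 + \left(-6 + 4\right) = -2 - 2 = -4$)
$- 241 \left(\frac{7}{5} - 6\right) 0 - \left(65 + N\right) \left(-17 + 35\right) = - 241 \left(\frac{7}{5} - 6\right) 0 - \left(65 - 4\right) \left(-17 + 35\right) = - 241 \left(7 \cdot \frac{1}{5} - 6\right) 0 - 61 \cdot 18 = - 241 \left(\frac{7}{5} - 6\right) 0 - 1098 = - 241 \left(\left(- \frac{23}{5}\right) 0\right) - 1098 = \left(-241\right) 0 - 1098 = 0 - 1098 = -1098$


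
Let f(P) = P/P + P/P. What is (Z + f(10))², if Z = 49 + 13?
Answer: 4096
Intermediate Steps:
Z = 62
f(P) = 2 (f(P) = 1 + 1 = 2)
(Z + f(10))² = (62 + 2)² = 64² = 4096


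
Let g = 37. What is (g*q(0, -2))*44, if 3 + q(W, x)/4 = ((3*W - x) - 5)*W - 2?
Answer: -32560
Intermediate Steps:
q(W, x) = -20 + 4*W*(-5 - x + 3*W) (q(W, x) = -12 + 4*(((3*W - x) - 5)*W - 2) = -12 + 4*(((-x + 3*W) - 5)*W - 2) = -12 + 4*((-5 - x + 3*W)*W - 2) = -12 + 4*(W*(-5 - x + 3*W) - 2) = -12 + 4*(-2 + W*(-5 - x + 3*W)) = -12 + (-8 + 4*W*(-5 - x + 3*W)) = -20 + 4*W*(-5 - x + 3*W))
(g*q(0, -2))*44 = (37*(-20 - 20*0 + 12*0² - 4*0*(-2)))*44 = (37*(-20 + 0 + 12*0 + 0))*44 = (37*(-20 + 0 + 0 + 0))*44 = (37*(-20))*44 = -740*44 = -32560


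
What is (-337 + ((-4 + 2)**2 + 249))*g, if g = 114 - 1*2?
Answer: -9408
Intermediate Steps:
g = 112 (g = 114 - 2 = 112)
(-337 + ((-4 + 2)**2 + 249))*g = (-337 + ((-4 + 2)**2 + 249))*112 = (-337 + ((-2)**2 + 249))*112 = (-337 + (4 + 249))*112 = (-337 + 253)*112 = -84*112 = -9408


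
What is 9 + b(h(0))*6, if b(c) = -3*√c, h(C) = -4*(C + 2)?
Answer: 9 - 36*I*√2 ≈ 9.0 - 50.912*I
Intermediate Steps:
h(C) = -8 - 4*C (h(C) = -4*(2 + C) = -8 - 4*C)
9 + b(h(0))*6 = 9 - 3*√(-8 - 4*0)*6 = 9 - 3*√(-8 + 0)*6 = 9 - 6*I*√2*6 = 9 - 36*I*√2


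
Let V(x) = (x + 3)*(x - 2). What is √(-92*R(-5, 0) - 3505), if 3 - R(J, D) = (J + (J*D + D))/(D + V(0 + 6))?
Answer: 4*I*√2134/3 ≈ 61.594*I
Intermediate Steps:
V(x) = (-2 + x)*(3 + x) (V(x) = (3 + x)*(-2 + x) = (-2 + x)*(3 + x))
R(J, D) = 3 - (D + J + D*J)/(36 + D) (R(J, D) = 3 - (J + (J*D + D))/(D + (-6 + (0 + 6) + (0 + 6)²)) = 3 - (J + (D*J + D))/(D + (-6 + 6 + 6²)) = 3 - (J + (D + D*J))/(D + (-6 + 6 + 36)) = 3 - (D + J + D*J)/(D + 36) = 3 - (D + J + D*J)/(36 + D))
√(-92*R(-5, 0) - 3505) = √(-92*(108 - 1*(-5) + 2*0 - 1*0*(-5))/(36 + 0) - 3505) = √(-92*(108 + 5 + 0 + 0)/36 - 3505) = √(-23*113/9 - 3505) = √(-92*113/36 - 3505) = √(-2599/9 - 3505) = √(-34144/9) = 4*I*√2134/3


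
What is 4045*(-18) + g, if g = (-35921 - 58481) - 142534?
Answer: -309746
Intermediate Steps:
g = -236936 (g = -94402 - 142534 = -236936)
4045*(-18) + g = 4045*(-18) - 236936 = -72810 - 236936 = -309746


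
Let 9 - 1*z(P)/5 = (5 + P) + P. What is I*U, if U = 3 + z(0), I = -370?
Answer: -8510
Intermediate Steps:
z(P) = 20 - 10*P (z(P) = 45 - 5*((5 + P) + P) = 45 - 5*(5 + 2*P) = 45 + (-25 - 10*P) = 20 - 10*P)
U = 23 (U = 3 + (20 - 10*0) = 3 + (20 + 0) = 3 + 20 = 23)
I*U = -370*23 = -8510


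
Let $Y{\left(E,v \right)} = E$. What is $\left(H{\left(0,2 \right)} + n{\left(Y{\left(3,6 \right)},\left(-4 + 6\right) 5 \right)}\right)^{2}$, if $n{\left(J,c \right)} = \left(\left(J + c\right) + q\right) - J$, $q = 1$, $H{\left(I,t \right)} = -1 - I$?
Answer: $100$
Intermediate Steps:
$n{\left(J,c \right)} = 1 + c$ ($n{\left(J,c \right)} = \left(\left(J + c\right) + 1\right) - J = \left(1 + J + c\right) - J = 1 + c$)
$\left(H{\left(0,2 \right)} + n{\left(Y{\left(3,6 \right)},\left(-4 + 6\right) 5 \right)}\right)^{2} = \left(\left(-1 - 0\right) + \left(1 + \left(-4 + 6\right) 5\right)\right)^{2} = \left(\left(-1 + 0\right) + \left(1 + 2 \cdot 5\right)\right)^{2} = \left(-1 + \left(1 + 10\right)\right)^{2} = \left(-1 + 11\right)^{2} = 10^{2} = 100$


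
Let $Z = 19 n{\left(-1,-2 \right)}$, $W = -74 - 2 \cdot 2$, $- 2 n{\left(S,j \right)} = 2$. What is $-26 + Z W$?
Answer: $1456$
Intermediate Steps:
$n{\left(S,j \right)} = -1$ ($n{\left(S,j \right)} = \left(- \frac{1}{2}\right) 2 = -1$)
$W = -78$ ($W = -74 - 4 = -78$)
$Z = -19$ ($Z = 19 \left(-1\right) = -19$)
$-26 + Z W = -26 - -1482 = -26 + 1482 = 1456$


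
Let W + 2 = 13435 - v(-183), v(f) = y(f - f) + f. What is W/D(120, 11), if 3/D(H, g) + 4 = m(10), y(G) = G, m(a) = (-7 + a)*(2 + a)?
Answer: 435712/3 ≈ 1.4524e+5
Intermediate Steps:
D(H, g) = 3/32 (D(H, g) = 3/(-4 + (-14 + 10² - 5*10)) = 3/(-4 + (-14 + 100 - 50)) = 3/(-4 + 36) = 3/32)
v(f) = f (v(f) = (f - f) + f = 0 + f = f)
W = 13616 (W = -2 + (13435 - 1*(-183)) = -2 + (13435 + 183) = -2 + 13618 = 13616)
W/D(120, 11) = 13616/(3/32) = 13616*(32/3) = 435712/3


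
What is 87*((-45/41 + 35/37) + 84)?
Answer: 11066226/1517 ≈ 7294.8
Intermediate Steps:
87*((-45/41 + 35/37) + 84) = 87*(-230/1517 + 84) = 87*(127198/1517) = 11066226/1517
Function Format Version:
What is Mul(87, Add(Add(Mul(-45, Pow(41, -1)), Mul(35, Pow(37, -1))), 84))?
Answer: Rational(11066226, 1517) ≈ 7294.8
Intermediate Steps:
Mul(87, Add(Add(Mul(-45, Pow(41, -1)), Mul(35, Pow(37, -1))), 84)) = Mul(87, Add(Add(Mul(-45, Rational(1, 41)), Mul(35, Rational(1, 37))), 84)) = Mul(87, Add(Add(Rational(-45, 41), Rational(35, 37)), 84)) = Mul(87, Add(Rational(-230, 1517), 84)) = Mul(87, Rational(127198, 1517)) = Rational(11066226, 1517)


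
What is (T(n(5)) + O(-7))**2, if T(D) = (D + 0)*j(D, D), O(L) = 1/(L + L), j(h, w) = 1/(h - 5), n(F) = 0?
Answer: 1/196 ≈ 0.0051020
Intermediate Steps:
j(h, w) = 1/(-5 + h)
O(L) = 1/(2*L)
T(D) = D/(-5 + D) (T(D) = (D + 0)/(-5 + D) = D/(-5 + D))
(T(n(5)) + O(-7))**2 = (0/(-5 + 0) + (1/2)/(-7))**2 = (0/(-5) + (1/2)*(-1/7))**2 = (0*(-1/5) - 1/14)**2 = (0 - 1/14)**2 = (-1/14)**2 = 1/196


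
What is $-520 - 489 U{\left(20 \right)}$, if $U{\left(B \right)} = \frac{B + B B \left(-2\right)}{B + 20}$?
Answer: $\frac{18031}{2} \approx 9015.5$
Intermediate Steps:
$U{\left(B \right)} = \frac{B - 2 B^{2}}{20 + B}$ ($U{\left(B \right)} = \frac{B + B^{2} \left(-2\right)}{20 + B} = \frac{B - 2 B^{2}}{20 + B}$)
$-520 - 489 U{\left(20 \right)} = -520 - 489 \frac{20 \left(1 - 40\right)}{20 + 20} = -520 - 489 \frac{20 \left(1 - 40\right)}{40} = -520 - 489 \cdot 20 \cdot \frac{1}{40} \left(-39\right) = -520 - - \frac{19071}{2} = -520 + \frac{19071}{2} = \frac{18031}{2}$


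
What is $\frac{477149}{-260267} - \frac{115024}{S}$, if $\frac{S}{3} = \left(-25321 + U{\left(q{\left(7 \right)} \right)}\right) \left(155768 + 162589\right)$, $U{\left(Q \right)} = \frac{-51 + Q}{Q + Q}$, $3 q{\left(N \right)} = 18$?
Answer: $- \frac{3550997409482653}{1936941794260011} \approx -1.8333$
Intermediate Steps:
$q{\left(N \right)} = 6$ ($q{\left(N \right)} = \frac{1}{3} \cdot 18 = 6$)
$U{\left(Q \right)} = \frac{-51 + Q}{2 Q}$
$S = - \frac{96747737229}{4}$ ($S = 3 \left(-25321 + \frac{-51 + 6}{2 \cdot 6}\right) \left(155768 + 162589\right) = 3 \left(-25321 + \frac{1}{2} \cdot \frac{1}{6} \left(-45\right)\right) 318357 = 3 \left(-25321 - \frac{15}{4}\right) 318357 = 3 \left(\left(- \frac{101299}{4}\right) 318357\right) = 3 \left(- \frac{32249245743}{4}\right) = - \frac{96747737229}{4} \approx -2.4187 \cdot 10^{10}$)
$\frac{477149}{-260267} - \frac{115024}{S} = \frac{477149}{-260267} - \frac{115024}{- \frac{96747737229}{4}} = 477149 \left(- \frac{1}{260267}\right) - - \frac{35392}{7442133633} = - \frac{477149}{260267} + \frac{35392}{7442133633} = - \frac{3550997409482653}{1936941794260011}$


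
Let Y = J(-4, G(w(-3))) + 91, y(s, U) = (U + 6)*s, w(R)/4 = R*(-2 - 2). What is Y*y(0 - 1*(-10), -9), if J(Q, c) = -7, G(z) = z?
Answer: -2520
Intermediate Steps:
w(R) = -16*R (w(R) = 4*(R*(-2 - 2)) = 4*(R*(-4)) = 4*(-4*R) = -16*R)
y(s, U) = s*(6 + U) (y(s, U) = (6 + U)*s = s*(6 + U))
Y = 84 (Y = -7 + 91 = 84)
Y*y(0 - 1*(-10), -9) = 84*((0 - 1*(-10))*(6 - 9)) = 84*((0 + 10)*(-3)) = 84*(10*(-3)) = 84*(-30) = -2520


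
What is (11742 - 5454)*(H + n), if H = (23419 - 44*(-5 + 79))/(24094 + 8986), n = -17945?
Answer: -466569943482/4135 ≈ -1.1283e+8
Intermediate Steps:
H = 20163/33080 (H = (23419 - 44*74)/33080 = (23419 - 3256)*(1/33080) = 20163*(1/33080) = 20163/33080 ≈ 0.60952)
(11742 - 5454)*(H + n) = (11742 - 5454)*(20163/33080 - 17945) = 6288*(-593600437/33080) = -466569943482/4135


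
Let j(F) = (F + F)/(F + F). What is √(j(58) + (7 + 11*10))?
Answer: √118 ≈ 10.863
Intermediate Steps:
j(F) = 1 (j(F) = (2*F)/((2*F)) = (2*F)*(1/(2*F)) = 1)
√(j(58) + (7 + 11*10)) = √(1 + (7 + 11*10)) = √(1 + (7 + 110)) = √(1 + 117) = √118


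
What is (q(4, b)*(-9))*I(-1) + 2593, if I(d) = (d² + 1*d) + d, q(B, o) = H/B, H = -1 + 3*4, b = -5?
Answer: 10471/4 ≈ 2617.8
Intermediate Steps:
H = 11 (H = -1 + 12 = 11)
q(B, o) = 11/B
I(d) = d² + 2*d (I(d) = (d² + d) + d = (d + d²) + d = d² + 2*d)
(q(4, b)*(-9))*I(-1) + 2593 = ((11/4)*(-9))*(-(2 - 1)) + 2593 = ((11*(¼))*(-9))*(-1*1) + 2593 = ((11/4)*(-9))*(-1) + 2593 = -99/4*(-1) + 2593 = 99/4 + 2593 = 10471/4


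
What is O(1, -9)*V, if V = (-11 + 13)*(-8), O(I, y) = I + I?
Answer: -32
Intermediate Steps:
O(I, y) = 2*I
V = -16 (V = 2*(-8) = -16)
O(1, -9)*V = (2*1)*(-16) = 2*(-16) = -32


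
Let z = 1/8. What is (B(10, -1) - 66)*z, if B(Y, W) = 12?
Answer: -27/4 ≈ -6.7500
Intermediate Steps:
z = 1/8 ≈ 0.12500
(B(10, -1) - 66)*z = (12 - 66)*(1/8) = -54*1/8 = -27/4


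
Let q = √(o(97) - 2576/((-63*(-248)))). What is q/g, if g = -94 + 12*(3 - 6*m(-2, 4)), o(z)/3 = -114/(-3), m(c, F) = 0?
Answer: -2*√61535/2697 ≈ -0.18395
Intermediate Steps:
o(z) = 114 (o(z) = 3*(-114/(-3)) = 3*(-114*(-⅓)) = 3*38 = 114)
q = 4*√61535/93 (q = √(114 - 2576/((-63*(-248)))) = √(114 - 2576/15624) = √(114 - 2576*1/15624) = √(114 - 46/279) = √(31760/279) = 4*√61535/93 ≈ 10.669)
g = -58 (g = -94 + 12*(3 - 6*0) = -94 + 12*(3 + 0) = -94 + 12*3 = -94 + 36 = -58)
q/g = (4*√61535/93)/(-58) = (4*√61535/93)*(-1/58) = -2*√61535/2697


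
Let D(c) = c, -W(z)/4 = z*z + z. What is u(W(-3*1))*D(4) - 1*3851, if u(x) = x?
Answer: -3947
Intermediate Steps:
W(z) = -4*z - 4*z² (W(z) = -4*(z*z + z) = -4*(z² + z) = -4*(z + z²) = -4*z - 4*z²)
u(W(-3*1))*D(4) - 1*3851 = -4*(-3*1)*(1 - 3*1)*4 - 1*3851 = -4*(-3)*(1 - 3)*4 - 3851 = -4*(-3)*(-2)*4 - 3851 = -24*4 - 3851 = -96 - 3851 = -3947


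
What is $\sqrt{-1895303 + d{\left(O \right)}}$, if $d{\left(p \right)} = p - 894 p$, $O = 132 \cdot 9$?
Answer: $i \sqrt{2956187} \approx 1719.4 i$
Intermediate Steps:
$O = 1188$
$d{\left(p \right)} = - 893 p$ ($d{\left(p \right)} = p - 894 p = - 893 p$)
$\sqrt{-1895303 + d{\left(O \right)}} = \sqrt{-1895303 - 1060884} = \sqrt{-2956187} = i \sqrt{2956187}$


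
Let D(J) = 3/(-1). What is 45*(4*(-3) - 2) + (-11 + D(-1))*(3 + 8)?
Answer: -784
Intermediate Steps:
D(J) = -3 (D(J) = 3*(-1) = -3)
45*(4*(-3) - 2) + (-11 + D(-1))*(3 + 8) = 45*(4*(-3) - 2) + (-11 - 3)*(3 + 8) = 45*(-12 - 2) - 14*11 = 45*(-14) - 154 = -630 - 154 = -784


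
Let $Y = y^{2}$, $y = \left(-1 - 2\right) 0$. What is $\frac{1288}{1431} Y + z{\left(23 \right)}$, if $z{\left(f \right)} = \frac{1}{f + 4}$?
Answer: $\frac{1}{27} \approx 0.037037$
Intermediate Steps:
$y = 0$ ($y = \left(-3\right) 0 = 0$)
$Y = 0$ ($Y = 0^{2} = 0$)
$z{\left(f \right)} = \frac{1}{4 + f}$
$\frac{1288}{1431} Y + z{\left(23 \right)} = \frac{1288}{1431} \cdot 0 + \frac{1}{4 + 23} = 1288 \cdot \frac{1}{1431} \cdot 0 + \frac{1}{27} = \frac{1288}{1431} \cdot 0 + \frac{1}{27} = 0 + \frac{1}{27} = \frac{1}{27}$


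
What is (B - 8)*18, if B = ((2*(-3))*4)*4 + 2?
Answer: -1836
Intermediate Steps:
B = -94 (B = -6*4*4 + 2 = -24*4 + 2 = -96 + 2 = -94)
(B - 8)*18 = (-94 - 8)*18 = -102*18 = -1836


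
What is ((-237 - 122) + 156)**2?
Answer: 41209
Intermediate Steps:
((-237 - 122) + 156)**2 = (-359 + 156)**2 = (-203)**2 = 41209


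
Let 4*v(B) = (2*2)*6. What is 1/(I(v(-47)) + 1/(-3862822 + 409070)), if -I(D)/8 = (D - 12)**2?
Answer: -3453752/994680577 ≈ -0.0034722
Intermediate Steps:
v(B) = 6 (v(B) = ((2*2)*6)/4 = (4*6)/4 = (1/4)*24 = 6)
I(D) = -8*(-12 + D)**2 (I(D) = -8*(D - 12)**2 = -8*(-12 + D)**2)
1/(I(v(-47)) + 1/(-3862822 + 409070)) = 1/(-8*(-12 + 6)**2 + 1/(-3862822 + 409070)) = 1/(-8*(-6)**2 + 1/(-3453752)) = 1/(-8*36 - 1/3453752) = 1/(-288 - 1/3453752) = 1/(-994680577/3453752) = -3453752/994680577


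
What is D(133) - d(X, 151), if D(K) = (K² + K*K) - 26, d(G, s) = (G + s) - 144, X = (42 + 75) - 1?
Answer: 35229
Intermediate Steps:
X = 116 (X = 117 - 1 = 116)
d(G, s) = -144 + G + s
D(K) = -26 + 2*K² (D(K) = (K² + K²) - 26 = 2*K² - 26 = -26 + 2*K²)
D(133) - d(X, 151) = (-26 + 2*133²) - (-144 + 116 + 151) = (-26 + 2*17689) - 1*123 = (-26 + 35378) - 123 = 35352 - 123 = 35229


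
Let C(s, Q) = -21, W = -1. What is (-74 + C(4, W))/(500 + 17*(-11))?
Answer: -95/313 ≈ -0.30351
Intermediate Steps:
(-74 + C(4, W))/(500 + 17*(-11)) = (-74 - 21)/(500 + 17*(-11)) = -95/(500 - 187) = -95/313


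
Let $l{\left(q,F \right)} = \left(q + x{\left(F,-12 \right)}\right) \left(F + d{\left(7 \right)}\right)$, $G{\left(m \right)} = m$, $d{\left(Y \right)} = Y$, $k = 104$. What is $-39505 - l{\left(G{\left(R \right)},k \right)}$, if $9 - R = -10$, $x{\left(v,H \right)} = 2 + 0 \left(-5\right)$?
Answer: $-41836$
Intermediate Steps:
$x{\left(v,H \right)} = 2$ ($x{\left(v,H \right)} = 2 + 0 = 2$)
$R = 19$ ($R = 9 - -10 = 9 + 10 = 19$)
$l{\left(q,F \right)} = \left(2 + q\right) \left(7 + F\right)$ ($l{\left(q,F \right)} = \left(q + 2\right) \left(F + 7\right) = \left(2 + q\right) \left(7 + F\right)$)
$-39505 - l{\left(G{\left(R \right)},k \right)} = -39505 - \left(14 + 2 \cdot 104 + 7 \cdot 19 + 104 \cdot 19\right) = -39505 - \left(14 + 208 + 133 + 1976\right) = -39505 - 2331 = -41836$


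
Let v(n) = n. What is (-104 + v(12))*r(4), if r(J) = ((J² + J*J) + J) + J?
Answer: -3680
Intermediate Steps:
r(J) = 2*J + 2*J² (r(J) = ((J² + J²) + J) + J = (2*J² + J) + J = (J + 2*J²) + J = 2*J + 2*J²)
(-104 + v(12))*r(4) = (-104 + 12)*(2*4*(1 + 4)) = -184*4*5 = -92*40 = -3680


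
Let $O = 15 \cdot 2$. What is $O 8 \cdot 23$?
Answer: $5520$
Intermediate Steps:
$O = 30$
$O 8 \cdot 23 = 30 \cdot 8 \cdot 23 = 240 \cdot 23 = 5520$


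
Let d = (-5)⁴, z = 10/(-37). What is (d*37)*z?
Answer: -6250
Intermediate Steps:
z = -10/37 (z = 10*(-1/37) = -10/37 ≈ -0.27027)
d = 625
(d*37)*z = (625*37)*(-10/37) = 23125*(-10/37) = -6250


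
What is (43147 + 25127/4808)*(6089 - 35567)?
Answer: -3057987334317/2404 ≈ -1.2720e+9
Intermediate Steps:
(43147 + 25127/4808)*(6089 - 35567) = (43147 + 25127*(1/4808))*(-29478) = (43147 + 25127/4808)*(-29478) = (207475903/4808)*(-29478) = -3057987334317/2404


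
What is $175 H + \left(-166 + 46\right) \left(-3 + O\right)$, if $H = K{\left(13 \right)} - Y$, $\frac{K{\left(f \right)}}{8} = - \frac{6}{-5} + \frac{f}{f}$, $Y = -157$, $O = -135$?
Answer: $47115$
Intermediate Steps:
$K{\left(f \right)} = \frac{88}{5}$ ($K{\left(f \right)} = 8 \left(- \frac{6}{-5} + \frac{f}{f}\right) = 8 \left(\left(-6\right) \left(- \frac{1}{5}\right) + 1\right) = 8 \left(\frac{6}{5} + 1\right) = 8 \cdot \frac{11}{5} = \frac{88}{5}$)
$H = \frac{873}{5}$ ($H = \frac{88}{5} - -157 = \frac{88}{5} + 157 = \frac{873}{5} \approx 174.6$)
$175 H + \left(-166 + 46\right) \left(-3 + O\right) = 175 \cdot \frac{873}{5} + \left(-166 + 46\right) \left(-3 - 135\right) = 30555 - -16560 = 30555 + 16560 = 47115$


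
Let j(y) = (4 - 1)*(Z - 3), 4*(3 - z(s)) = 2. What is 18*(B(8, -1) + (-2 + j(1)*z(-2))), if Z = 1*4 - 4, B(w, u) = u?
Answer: -459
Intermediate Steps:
Z = 0 (Z = 4 - 4 = 0)
z(s) = 5/2 (z(s) = 3 - ¼*2 = 3 - ½ = 5/2)
j(y) = -9 (j(y) = (4 - 1)*(0 - 3) = 3*(-3) = -9)
18*(B(8, -1) + (-2 + j(1)*z(-2))) = 18*(-1 + (-2 - 9*5/2)) = 18*(-1 + (-2 - 45/2)) = 18*(-1 - 49/2) = 18*(-51/2) = -459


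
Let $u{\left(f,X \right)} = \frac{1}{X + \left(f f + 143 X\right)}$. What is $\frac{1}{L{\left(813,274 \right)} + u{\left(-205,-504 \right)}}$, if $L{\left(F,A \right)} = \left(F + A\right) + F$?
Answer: $\frac{30551}{58046899} \approx 0.00052632$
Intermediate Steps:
$L{\left(F,A \right)} = A + 2 F$ ($L{\left(F,A \right)} = \left(A + F\right) + F = A + 2 F$)
$u{\left(f,X \right)} = \frac{1}{f^{2} + 144 X}$ ($u{\left(f,X \right)} = \frac{1}{X + \left(f^{2} + 143 X\right)} = \frac{1}{f^{2} + 144 X}$)
$\frac{1}{L{\left(813,274 \right)} + u{\left(-205,-504 \right)}} = \frac{1}{\left(274 + 2 \cdot 813\right) + \frac{1}{\left(-205\right)^{2} + 144 \left(-504\right)}} = \frac{1}{\left(274 + 1626\right) + \frac{1}{42025 - 72576}} = \frac{1}{1900 + \frac{1}{-30551}} = \frac{1}{1900 - \frac{1}{30551}} = \frac{1}{\frac{58046899}{30551}} = \frac{30551}{58046899}$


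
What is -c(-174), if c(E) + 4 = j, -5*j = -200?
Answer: -36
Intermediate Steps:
j = 40 (j = -⅕*(-200) = 40)
c(E) = 36 (c(E) = -4 + 40 = 36)
-c(-174) = -1*36 = -36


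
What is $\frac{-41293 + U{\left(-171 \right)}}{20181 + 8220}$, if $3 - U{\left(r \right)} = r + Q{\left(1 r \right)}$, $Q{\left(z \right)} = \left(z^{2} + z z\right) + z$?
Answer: $- \frac{99430}{28401} \approx -3.5009$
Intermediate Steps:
$Q{\left(z \right)} = z + 2 z^{2}$ ($Q{\left(z \right)} = \left(z^{2} + z^{2}\right) + z = 2 z^{2} + z = z + 2 z^{2}$)
$U{\left(r \right)} = 3 - r - r \left(1 + 2 r\right)$ ($U{\left(r \right)} = 3 - \left(r + 1 r \left(1 + 2 \cdot 1 r\right)\right) = 3 - \left(r + r \left(1 + 2 r\right)\right) = 3 - r - r \left(1 + 2 r\right)$)
$\frac{-41293 + U{\left(-171 \right)}}{20181 + 8220} = \frac{-41293 - \left(-174 - 171 \left(1 + 2 \left(-171\right)\right)\right)}{20181 + 8220} = \frac{-41293 + \left(3 + 171 - - 171 \left(1 - 342\right)\right)}{28401} = \left(-41293 + \left(3 + 171 - \left(-171\right) \left(-341\right)\right)\right) \frac{1}{28401} = \left(-41293 + \left(3 + 171 - 58311\right)\right) \frac{1}{28401} = \left(-41293 - 58137\right) \frac{1}{28401} = \left(-99430\right) \frac{1}{28401} = - \frac{99430}{28401}$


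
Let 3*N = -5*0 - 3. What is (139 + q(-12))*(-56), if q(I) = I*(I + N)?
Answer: -16520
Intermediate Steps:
N = -1 (N = (-5*0 - 3)/3 = (0 - 3)/3 = (⅓)*(-3) = -1)
q(I) = I*(-1 + I) (q(I) = I*(I - 1) = I*(-1 + I))
(139 + q(-12))*(-56) = (139 - 12*(-1 - 12))*(-56) = (139 - 12*(-13))*(-56) = (139 + 156)*(-56) = 295*(-56) = -16520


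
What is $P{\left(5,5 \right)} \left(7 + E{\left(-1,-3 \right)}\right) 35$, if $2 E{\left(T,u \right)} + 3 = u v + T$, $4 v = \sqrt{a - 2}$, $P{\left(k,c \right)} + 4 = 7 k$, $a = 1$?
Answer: $5425 - \frac{3255 i}{8} \approx 5425.0 - 406.88 i$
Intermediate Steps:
$P{\left(k,c \right)} = -4 + 7 k$
$v = \frac{i}{4}$ ($v = \frac{\sqrt{1 - 2}}{4} = \frac{\sqrt{-1}}{4} = \frac{i}{4} \approx 0.25 i$)
$E{\left(T,u \right)} = - \frac{3}{2} + \frac{T}{2} + \frac{i u}{8}$ ($E{\left(T,u \right)} = - \frac{3}{2} + \frac{u \frac{i}{4} + T}{2} = - \frac{3}{2} + \frac{\frac{i u}{4} + T}{2} = - \frac{3}{2} + \frac{T + \frac{i u}{4}}{2} = - \frac{3}{2} + \left(\frac{T}{2} + \frac{i u}{8}\right) = - \frac{3}{2} + \frac{T}{2} + \frac{i u}{8}$)
$P{\left(5,5 \right)} \left(7 + E{\left(-1,-3 \right)}\right) 35 = \left(-4 + 7 \cdot 5\right) \left(7 + \left(- \frac{3}{2} + \frac{1}{2} \left(-1\right) + \frac{1}{8} i \left(-3\right)\right)\right) 35 = \left(-4 + 35\right) \left(7 - \left(2 + \frac{3 i}{8}\right)\right) 35 = 31 \left(7 - \left(2 + \frac{3 i}{8}\right)\right) 35 = 31 \left(5 - \frac{3 i}{8}\right) 35 = \left(155 - \frac{93 i}{8}\right) 35 = 5425 - \frac{3255 i}{8}$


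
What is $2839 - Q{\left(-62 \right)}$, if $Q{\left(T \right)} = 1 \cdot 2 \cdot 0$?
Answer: $2839$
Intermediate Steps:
$Q{\left(T \right)} = 0$ ($Q{\left(T \right)} = 2 \cdot 0 = 0$)
$2839 - Q{\left(-62 \right)} = 2839 - 0 = 2839 + 0 = 2839$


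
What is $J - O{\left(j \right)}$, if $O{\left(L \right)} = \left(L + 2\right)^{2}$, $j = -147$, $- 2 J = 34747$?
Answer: $- \frac{76797}{2} \approx -38399.0$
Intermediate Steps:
$J = - \frac{34747}{2}$ ($J = \left(- \frac{1}{2}\right) 34747 = - \frac{34747}{2} \approx -17374.0$)
$O{\left(L \right)} = \left(2 + L\right)^{2}$
$J - O{\left(j \right)} = - \frac{34747}{2} - \left(2 - 147\right)^{2} = - \frac{34747}{2} - \left(-145\right)^{2} = - \frac{34747}{2} - 21025 = - \frac{76797}{2}$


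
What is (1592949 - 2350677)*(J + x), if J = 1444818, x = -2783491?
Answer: 1014350014944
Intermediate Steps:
(1592949 - 2350677)*(J + x) = (1592949 - 2350677)*(1444818 - 2783491) = -757728*(-1338673) = 1014350014944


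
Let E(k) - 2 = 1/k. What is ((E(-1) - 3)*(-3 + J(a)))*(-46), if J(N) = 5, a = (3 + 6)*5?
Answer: 184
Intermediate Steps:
a = 45 (a = 9*5 = 45)
E(k) = 2 + 1/k
((E(-1) - 3)*(-3 + J(a)))*(-46) = (((2 + 1/(-1)) - 3)*(-3 + 5))*(-46) = (((2 - 1) - 3)*2)*(-46) = ((1 - 3)*2)*(-46) = -2*2*(-46) = -4*(-46) = 184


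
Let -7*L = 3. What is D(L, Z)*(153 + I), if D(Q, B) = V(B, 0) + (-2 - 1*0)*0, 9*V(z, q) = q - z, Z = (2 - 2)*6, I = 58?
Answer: 0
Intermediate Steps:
L = -3/7 (L = -⅐*3 = -3/7 ≈ -0.42857)
Z = 0 (Z = 0*6 = 0)
V(z, q) = -z/9 + q/9 (V(z, q) = (q - z)/9 = -z/9 + q/9)
D(Q, B) = -B/9 (D(Q, B) = (-B/9 + (⅑)*0) + (-2 - 1*0)*0 = (-B/9 + 0) + (-2 + 0)*0 = -B/9 - 2*0 = -B/9 + 0 = -B/9)
D(L, Z)*(153 + I) = (-⅑*0)*(153 + 58) = 0*211 = 0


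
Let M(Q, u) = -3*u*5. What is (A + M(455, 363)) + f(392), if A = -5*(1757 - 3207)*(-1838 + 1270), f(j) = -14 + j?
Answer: -4123067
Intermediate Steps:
M(Q, u) = -15*u
A = -4118000 (A = -(-7250)*(-568) = -5*823600 = -4118000)
(A + M(455, 363)) + f(392) = (-4118000 - 15*363) + (-14 + 392) = (-4118000 - 5445) + 378 = -4123445 + 378 = -4123067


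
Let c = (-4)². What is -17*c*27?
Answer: -7344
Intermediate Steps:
c = 16
-17*c*27 = -17*16*27 = -272*27 = -7344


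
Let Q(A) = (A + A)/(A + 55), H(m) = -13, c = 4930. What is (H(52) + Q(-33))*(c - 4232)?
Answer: -11168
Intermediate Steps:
Q(A) = 2*A/(55 + A) (Q(A) = (2*A)/(55 + A) = 2*A/(55 + A))
(H(52) + Q(-33))*(c - 4232) = (-13 + 2*(-33)/(55 - 33))*(4930 - 4232) = (-13 + 2*(-33)/22)*698 = (-13 + 2*(-33)*(1/22))*698 = (-13 - 3)*698 = -16*698 = -11168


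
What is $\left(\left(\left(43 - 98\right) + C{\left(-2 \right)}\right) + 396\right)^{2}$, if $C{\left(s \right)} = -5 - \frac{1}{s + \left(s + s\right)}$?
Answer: $\frac{4068289}{36} \approx 1.1301 \cdot 10^{5}$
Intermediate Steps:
$C{\left(s \right)} = -5 - \frac{1}{3 s}$ ($C{\left(s \right)} = -5 - \frac{1}{s + 2 s} = -5 - \frac{1}{3 s}$)
$\left(\left(\left(43 - 98\right) + C{\left(-2 \right)}\right) + 396\right)^{2} = \left(\left(\left(43 - 98\right) - \left(5 + \frac{1}{3 \left(-2\right)}\right)\right) + 396\right)^{2} = \left(\left(-55 - \frac{29}{6}\right) + 396\right)^{2} = \left(- \frac{359}{6} + 396\right)^{2} = \left(\frac{2017}{6}\right)^{2} = \frac{4068289}{36}$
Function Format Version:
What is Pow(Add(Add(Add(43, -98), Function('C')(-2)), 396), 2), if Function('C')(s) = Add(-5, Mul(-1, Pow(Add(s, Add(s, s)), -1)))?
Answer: Rational(4068289, 36) ≈ 1.1301e+5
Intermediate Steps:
Function('C')(s) = Add(-5, Mul(Rational(-1, 3), Pow(s, -1))) (Function('C')(s) = Add(-5, Mul(-1, Pow(Add(s, Mul(2, s)), -1))) = Add(-5, Mul(-1, Pow(Mul(3, s), -1))) = Add(-5, Mul(-1, Mul(Rational(1, 3), Pow(s, -1)))) = Add(-5, Mul(Rational(-1, 3), Pow(s, -1))))
Pow(Add(Add(Add(43, -98), Function('C')(-2)), 396), 2) = Pow(Add(Add(Add(43, -98), Add(-5, Mul(Rational(-1, 3), Pow(-2, -1)))), 396), 2) = Pow(Add(Add(-55, Add(-5, Mul(Rational(-1, 3), Rational(-1, 2)))), 396), 2) = Pow(Add(Add(-55, Add(-5, Rational(1, 6))), 396), 2) = Pow(Add(Add(-55, Rational(-29, 6)), 396), 2) = Pow(Add(Rational(-359, 6), 396), 2) = Pow(Rational(2017, 6), 2) = Rational(4068289, 36)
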